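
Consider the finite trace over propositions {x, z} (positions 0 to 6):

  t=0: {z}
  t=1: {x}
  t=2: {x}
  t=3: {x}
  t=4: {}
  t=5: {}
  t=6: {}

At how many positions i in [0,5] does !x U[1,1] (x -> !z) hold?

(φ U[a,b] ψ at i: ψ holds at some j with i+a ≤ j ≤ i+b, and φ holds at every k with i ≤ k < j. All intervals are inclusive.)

Evaluate at each i in [0,5]:
  i=0: ✓ (rhs at j=1; lhs holds on [0,0])
  i=1: ✗ (lhs fails at k=1 before rhs at j=2)
  i=2: ✗ (lhs fails at k=2 before rhs at j=3)
  i=3: ✗ (lhs fails at k=3 before rhs at j=4)
  i=4: ✓ (rhs at j=5; lhs holds on [4,4])
  i=5: ✓ (rhs at j=6; lhs holds on [5,5])
Positions where it holds: {0, 4, 5} → 3.

3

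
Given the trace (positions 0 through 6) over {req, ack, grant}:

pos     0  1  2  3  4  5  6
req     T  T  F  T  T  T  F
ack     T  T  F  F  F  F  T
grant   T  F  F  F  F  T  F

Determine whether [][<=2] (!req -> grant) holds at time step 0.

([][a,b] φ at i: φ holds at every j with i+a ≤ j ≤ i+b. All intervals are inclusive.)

Check (!req -> grant) at every j in [0,2]:
  j=0: antecedent false → ✓
  j=1: antecedent false → ✓
  j=2: antecedent true; consequent false → ✗
Fails at j=2 → formula fails.

No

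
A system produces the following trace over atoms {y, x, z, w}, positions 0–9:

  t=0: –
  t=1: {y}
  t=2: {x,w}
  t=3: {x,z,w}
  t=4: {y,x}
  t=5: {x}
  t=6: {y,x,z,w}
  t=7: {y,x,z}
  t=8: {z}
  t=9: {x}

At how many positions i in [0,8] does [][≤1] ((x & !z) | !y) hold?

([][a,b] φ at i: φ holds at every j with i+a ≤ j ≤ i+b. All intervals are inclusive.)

Evaluate at each i in [0,8]:
  i=0: ✗ (fails at j=1)
  i=1: ✗ (fails at j=1)
  i=2: ✓ (all of [2,3])
  i=3: ✓ (all of [3,4])
  i=4: ✓ (all of [4,5])
  i=5: ✗ (fails at j=6)
  i=6: ✗ (fails at j=6)
  i=7: ✗ (fails at j=7)
  i=8: ✓ (all of [8,9])
Positions where it holds: {2, 3, 4, 8} → 4.

4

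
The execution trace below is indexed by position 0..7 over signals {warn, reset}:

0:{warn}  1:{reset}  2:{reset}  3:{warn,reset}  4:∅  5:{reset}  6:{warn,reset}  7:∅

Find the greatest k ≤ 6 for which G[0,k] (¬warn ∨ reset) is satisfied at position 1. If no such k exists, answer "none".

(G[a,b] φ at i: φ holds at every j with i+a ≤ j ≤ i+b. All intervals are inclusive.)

(¬warn ∨ reset) must hold from j=1 onward; find where it first fails.
  j=1: holds
  j=2: holds
  j=3: holds
  j=4: holds
  j=5: holds
  j=6: holds
  j=7: holds
Holds through j=7; largest k = 6.

6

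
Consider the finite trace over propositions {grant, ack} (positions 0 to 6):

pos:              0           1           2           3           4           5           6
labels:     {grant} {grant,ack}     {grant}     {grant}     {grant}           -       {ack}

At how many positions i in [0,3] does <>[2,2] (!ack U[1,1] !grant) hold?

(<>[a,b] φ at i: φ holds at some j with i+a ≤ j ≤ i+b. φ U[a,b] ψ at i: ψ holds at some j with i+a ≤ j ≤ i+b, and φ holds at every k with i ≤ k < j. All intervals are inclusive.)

2

Evaluate at each i in [0,3]:
  i=0: ✗ (none in [2,2])
  i=1: ✗ (none in [3,3])
  i=2: ✓ (witness j=4)
  i=3: ✓ (witness j=5)
Positions where it holds: {2, 3} → 2.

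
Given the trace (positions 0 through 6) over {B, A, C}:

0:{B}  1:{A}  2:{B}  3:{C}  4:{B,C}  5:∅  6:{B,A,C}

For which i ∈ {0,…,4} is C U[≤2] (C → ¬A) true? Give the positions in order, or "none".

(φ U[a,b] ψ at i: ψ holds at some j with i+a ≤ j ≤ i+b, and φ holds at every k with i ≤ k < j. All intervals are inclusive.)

Evaluate at each i in [0,4]:
  i=0: ✓ (rhs at j=0)
  i=1: ✓ (rhs at j=1)
  i=2: ✓ (rhs at j=2)
  i=3: ✓ (rhs at j=3)
  i=4: ✓ (rhs at j=4)

0, 1, 2, 3, 4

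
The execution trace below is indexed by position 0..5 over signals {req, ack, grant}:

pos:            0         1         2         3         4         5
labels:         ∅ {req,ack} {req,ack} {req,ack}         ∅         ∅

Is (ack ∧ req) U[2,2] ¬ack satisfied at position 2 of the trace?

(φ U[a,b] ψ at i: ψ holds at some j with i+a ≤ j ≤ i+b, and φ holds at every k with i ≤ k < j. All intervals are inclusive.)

Yes

Need some j in [4,4] with ¬ack, and (ack ∧ req) at every k in [2,j-1].
  j=4: ¬ack holds; (ack ∧ req) holds at every k in [2,3] → satisfied.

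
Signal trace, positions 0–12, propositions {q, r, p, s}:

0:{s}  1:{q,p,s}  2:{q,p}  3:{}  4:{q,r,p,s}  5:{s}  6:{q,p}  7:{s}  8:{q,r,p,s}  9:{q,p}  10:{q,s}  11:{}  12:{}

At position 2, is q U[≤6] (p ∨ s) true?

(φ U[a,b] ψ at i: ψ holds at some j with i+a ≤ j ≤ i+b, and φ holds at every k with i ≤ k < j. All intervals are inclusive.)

Holds

Need some j in [2,8] with (p ∨ s), and q at every k in [2,j-1].
  j=2: (p ∨ s) holds; no prefix to check → satisfied.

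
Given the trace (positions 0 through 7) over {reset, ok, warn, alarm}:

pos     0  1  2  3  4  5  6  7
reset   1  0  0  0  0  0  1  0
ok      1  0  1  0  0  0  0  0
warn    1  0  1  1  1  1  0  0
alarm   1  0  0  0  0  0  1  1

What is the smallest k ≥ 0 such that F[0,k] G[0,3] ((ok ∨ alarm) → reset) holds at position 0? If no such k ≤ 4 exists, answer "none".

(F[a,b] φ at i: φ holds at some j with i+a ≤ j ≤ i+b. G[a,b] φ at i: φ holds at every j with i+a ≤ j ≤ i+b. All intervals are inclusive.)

Scan j = 0,1,… for G[0,3] ((ok ∨ alarm) → reset):
  j=0: fails
  j=1: fails
  j=2: fails
  j=3: holds
First hit at j=3, so smallest k = 3-0 = 3.

3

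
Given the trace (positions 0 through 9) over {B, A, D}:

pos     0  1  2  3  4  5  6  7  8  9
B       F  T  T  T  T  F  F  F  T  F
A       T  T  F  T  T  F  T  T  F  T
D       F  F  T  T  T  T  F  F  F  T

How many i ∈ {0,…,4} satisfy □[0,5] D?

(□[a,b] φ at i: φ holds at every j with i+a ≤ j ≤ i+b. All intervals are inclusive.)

0

Evaluate at each i in [0,4]:
  i=0: ✗ (fails at j=0)
  i=1: ✗ (fails at j=1)
  i=2: ✗ (fails at j=6)
  i=3: ✗ (fails at j=6)
  i=4: ✗ (fails at j=6)
Positions where it holds: {} → 0.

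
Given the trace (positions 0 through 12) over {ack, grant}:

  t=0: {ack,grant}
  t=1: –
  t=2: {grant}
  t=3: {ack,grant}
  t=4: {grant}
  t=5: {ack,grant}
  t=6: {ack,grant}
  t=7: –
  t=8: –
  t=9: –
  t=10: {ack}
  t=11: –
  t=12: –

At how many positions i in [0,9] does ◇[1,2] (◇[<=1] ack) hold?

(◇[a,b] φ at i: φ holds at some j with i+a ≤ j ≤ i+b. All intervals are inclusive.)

9

Evaluate at each i in [0,9]:
  i=0: ✓ (witness j=2)
  i=1: ✓ (witness j=2)
  i=2: ✓ (witness j=3)
  i=3: ✓ (witness j=4)
  i=4: ✓ (witness j=5)
  i=5: ✓ (witness j=6)
  i=6: ✗ (none in [7,8])
  i=7: ✓ (witness j=9)
  i=8: ✓ (witness j=9)
  i=9: ✓ (witness j=10)
Positions where it holds: {0, 1, 2, 3, 4, 5, 7, 8, 9} → 9.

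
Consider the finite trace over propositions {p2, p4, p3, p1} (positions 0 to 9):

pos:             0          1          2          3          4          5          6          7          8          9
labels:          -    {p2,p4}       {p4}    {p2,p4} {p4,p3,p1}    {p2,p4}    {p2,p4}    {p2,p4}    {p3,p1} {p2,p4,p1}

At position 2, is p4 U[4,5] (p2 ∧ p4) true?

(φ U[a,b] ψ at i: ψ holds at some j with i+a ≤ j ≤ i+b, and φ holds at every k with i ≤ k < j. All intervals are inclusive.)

Yes

Need some j in [6,7] with (p2 ∧ p4), and p4 at every k in [2,j-1].
  j=6: (p2 ∧ p4) holds; p4 holds at every k in [2,5] → satisfied.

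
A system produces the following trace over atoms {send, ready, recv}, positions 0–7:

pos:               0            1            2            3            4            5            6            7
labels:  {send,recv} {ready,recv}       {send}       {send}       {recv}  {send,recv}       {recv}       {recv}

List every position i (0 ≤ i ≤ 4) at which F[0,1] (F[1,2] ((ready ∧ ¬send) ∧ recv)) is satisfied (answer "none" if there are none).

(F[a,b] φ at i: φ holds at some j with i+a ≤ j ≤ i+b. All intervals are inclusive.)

0

Evaluate at each i in [0,4]:
  i=0: ✓ (witness j=0)
  i=1: ✗ (none in [1,2])
  i=2: ✗ (none in [2,3])
  i=3: ✗ (none in [3,4])
  i=4: ✗ (none in [4,5])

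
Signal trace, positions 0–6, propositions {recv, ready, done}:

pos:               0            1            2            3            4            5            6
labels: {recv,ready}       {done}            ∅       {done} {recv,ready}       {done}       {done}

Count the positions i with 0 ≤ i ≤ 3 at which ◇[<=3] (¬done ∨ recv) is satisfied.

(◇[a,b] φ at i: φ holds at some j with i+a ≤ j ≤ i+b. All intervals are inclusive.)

4

Evaluate at each i in [0,3]:
  i=0: ✓ (witness j=0)
  i=1: ✓ (witness j=2)
  i=2: ✓ (witness j=2)
  i=3: ✓ (witness j=4)
Positions where it holds: {0, 1, 2, 3} → 4.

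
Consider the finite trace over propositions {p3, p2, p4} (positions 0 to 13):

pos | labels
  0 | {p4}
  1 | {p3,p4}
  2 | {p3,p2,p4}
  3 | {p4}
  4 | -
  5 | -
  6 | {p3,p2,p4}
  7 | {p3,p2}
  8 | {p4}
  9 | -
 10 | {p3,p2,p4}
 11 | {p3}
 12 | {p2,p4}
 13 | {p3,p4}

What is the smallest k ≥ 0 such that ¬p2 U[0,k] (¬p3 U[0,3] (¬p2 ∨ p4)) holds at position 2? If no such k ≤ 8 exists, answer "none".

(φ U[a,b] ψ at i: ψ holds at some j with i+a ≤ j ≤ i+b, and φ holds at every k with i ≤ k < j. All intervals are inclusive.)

Need earliest j ≥ 2 with (¬p3 U[0,3] (¬p2 ∨ p4)), and ¬p2 at every k in [2,j-1].
  j=2: rhs holds (empty prefix). k = 0.

0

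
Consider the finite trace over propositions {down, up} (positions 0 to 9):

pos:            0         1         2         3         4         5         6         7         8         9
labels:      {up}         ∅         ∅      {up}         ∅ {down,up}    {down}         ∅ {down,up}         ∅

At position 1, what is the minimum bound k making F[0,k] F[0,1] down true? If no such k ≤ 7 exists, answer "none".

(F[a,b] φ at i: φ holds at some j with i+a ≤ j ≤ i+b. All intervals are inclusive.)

3

Scan j = 1,2,… for F[0,1] down:
  j=1: fails
  j=2: fails
  j=3: fails
  j=4: holds
First hit at j=4, so smallest k = 4-1 = 3.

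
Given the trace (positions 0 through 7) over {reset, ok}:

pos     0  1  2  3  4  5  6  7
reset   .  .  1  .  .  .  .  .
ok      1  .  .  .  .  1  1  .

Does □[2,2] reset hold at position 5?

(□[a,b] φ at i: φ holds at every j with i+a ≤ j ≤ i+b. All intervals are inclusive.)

Check reset at every j in [7,7]:
  j=7: false
Fails at j=7 → formula fails.

False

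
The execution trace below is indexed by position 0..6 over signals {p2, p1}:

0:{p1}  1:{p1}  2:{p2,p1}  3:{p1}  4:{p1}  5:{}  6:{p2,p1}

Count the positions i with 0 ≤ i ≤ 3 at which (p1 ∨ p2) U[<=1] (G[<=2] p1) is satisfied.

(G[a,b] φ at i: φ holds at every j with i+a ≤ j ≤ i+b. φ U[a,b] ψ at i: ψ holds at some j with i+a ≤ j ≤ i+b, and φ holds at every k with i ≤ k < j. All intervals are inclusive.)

3

Evaluate at each i in [0,3]:
  i=0: ✓ (rhs at j=0)
  i=1: ✓ (rhs at j=1)
  i=2: ✓ (rhs at j=2)
  i=3: ✗ (no rhs in [3,4])
Positions where it holds: {0, 1, 2} → 3.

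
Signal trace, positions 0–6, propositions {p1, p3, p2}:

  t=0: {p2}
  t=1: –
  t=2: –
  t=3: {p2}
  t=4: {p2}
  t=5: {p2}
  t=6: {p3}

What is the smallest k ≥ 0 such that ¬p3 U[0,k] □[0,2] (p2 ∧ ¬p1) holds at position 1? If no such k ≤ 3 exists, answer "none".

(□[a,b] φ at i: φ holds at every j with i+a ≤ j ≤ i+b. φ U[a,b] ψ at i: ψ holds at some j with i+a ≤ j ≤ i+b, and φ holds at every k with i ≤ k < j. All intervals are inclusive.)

2

Need earliest j ≥ 1 with □[0,2] (p2 ∧ ¬p1), and ¬p3 at every k in [1,j-1].
  j=1: rhs fails.
  j=2: rhs fails.
  j=3: rhs holds; lhs holds on [1,2]. k = 2.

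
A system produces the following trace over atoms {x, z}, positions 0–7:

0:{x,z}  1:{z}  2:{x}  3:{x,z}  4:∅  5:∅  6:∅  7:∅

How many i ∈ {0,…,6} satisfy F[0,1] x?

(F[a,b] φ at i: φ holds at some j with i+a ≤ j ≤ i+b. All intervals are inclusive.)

4

Evaluate at each i in [0,6]:
  i=0: ✓ (witness j=0)
  i=1: ✓ (witness j=2)
  i=2: ✓ (witness j=2)
  i=3: ✓ (witness j=3)
  i=4: ✗ (none in [4,5])
  i=5: ✗ (none in [5,6])
  i=6: ✗ (none in [6,7])
Positions where it holds: {0, 1, 2, 3} → 4.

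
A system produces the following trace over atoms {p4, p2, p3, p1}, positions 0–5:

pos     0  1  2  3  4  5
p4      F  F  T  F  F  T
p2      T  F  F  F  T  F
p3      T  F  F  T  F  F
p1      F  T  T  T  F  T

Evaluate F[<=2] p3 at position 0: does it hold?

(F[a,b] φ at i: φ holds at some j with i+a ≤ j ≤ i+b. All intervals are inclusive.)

True

Check p3 at each j in [0,2]:
  j=0: true
  j=1: false
  j=2: false
Found at j=0 → formula holds.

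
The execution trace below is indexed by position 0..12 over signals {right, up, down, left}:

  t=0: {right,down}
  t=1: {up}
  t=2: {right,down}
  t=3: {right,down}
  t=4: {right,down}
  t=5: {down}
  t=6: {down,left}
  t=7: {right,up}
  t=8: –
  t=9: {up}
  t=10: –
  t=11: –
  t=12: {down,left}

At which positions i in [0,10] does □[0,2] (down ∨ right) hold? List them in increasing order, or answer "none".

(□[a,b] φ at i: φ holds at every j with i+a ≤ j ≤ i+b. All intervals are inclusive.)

2, 3, 4, 5

Evaluate at each i in [0,10]:
  i=0: ✗ (fails at j=1)
  i=1: ✗ (fails at j=1)
  i=2: ✓ (all of [2,4])
  i=3: ✓ (all of [3,5])
  i=4: ✓ (all of [4,6])
  i=5: ✓ (all of [5,7])
  i=6: ✗ (fails at j=8)
  i=7: ✗ (fails at j=8)
  i=8: ✗ (fails at j=8)
  i=9: ✗ (fails at j=9)
  i=10: ✗ (fails at j=10)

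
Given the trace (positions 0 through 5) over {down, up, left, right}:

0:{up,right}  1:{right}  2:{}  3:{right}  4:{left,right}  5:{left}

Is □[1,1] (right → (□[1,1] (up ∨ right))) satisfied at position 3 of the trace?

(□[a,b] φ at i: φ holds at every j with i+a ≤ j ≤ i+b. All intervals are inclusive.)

No

Check (right → (□[1,1] (up ∨ right))) at every j in [4,4]:
  j=4: antecedent true; consequent fails at 5 → ✗
Fails at j=4 → formula fails.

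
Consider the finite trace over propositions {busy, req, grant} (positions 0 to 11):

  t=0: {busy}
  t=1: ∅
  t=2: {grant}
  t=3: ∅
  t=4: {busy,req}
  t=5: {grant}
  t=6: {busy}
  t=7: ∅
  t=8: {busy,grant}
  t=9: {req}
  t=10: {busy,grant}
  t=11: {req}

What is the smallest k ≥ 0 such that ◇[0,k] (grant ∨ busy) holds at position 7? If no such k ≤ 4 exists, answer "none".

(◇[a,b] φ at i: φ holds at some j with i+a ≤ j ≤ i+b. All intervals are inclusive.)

1

Scan j = 7,8,… for (grant ∨ busy):
  j=7: fails
  j=8: holds
First hit at j=8, so smallest k = 8-7 = 1.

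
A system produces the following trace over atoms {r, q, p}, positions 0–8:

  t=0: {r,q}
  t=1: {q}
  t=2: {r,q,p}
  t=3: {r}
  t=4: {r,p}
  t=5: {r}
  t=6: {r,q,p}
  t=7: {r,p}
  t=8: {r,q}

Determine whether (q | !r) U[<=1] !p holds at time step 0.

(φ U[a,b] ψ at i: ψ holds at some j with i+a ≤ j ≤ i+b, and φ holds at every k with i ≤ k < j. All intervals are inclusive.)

Need some j in [0,1] with !p, and (q | !r) at every k in [0,j-1].
  j=0: !p holds; no prefix to check → satisfied.

Yes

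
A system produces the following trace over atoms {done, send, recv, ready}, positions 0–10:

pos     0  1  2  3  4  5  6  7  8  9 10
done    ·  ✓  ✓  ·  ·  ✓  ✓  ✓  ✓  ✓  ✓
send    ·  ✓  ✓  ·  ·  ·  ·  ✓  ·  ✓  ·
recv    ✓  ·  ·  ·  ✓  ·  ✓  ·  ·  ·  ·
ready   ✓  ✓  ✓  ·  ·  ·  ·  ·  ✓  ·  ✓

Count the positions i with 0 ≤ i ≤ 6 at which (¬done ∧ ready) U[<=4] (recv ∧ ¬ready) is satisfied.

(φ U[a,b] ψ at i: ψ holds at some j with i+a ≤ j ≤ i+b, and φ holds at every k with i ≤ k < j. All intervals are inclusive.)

2

Evaluate at each i in [0,6]:
  i=0: ✗ (lhs fails at k=1 before rhs at j=4)
  i=1: ✗ (lhs fails at k=1 before rhs at j=4)
  i=2: ✗ (lhs fails at k=2 before rhs at j=4)
  i=3: ✗ (lhs fails at k=3 before rhs at j=4)
  i=4: ✓ (rhs at j=4)
  i=5: ✗ (lhs fails at k=5 before rhs at j=6)
  i=6: ✓ (rhs at j=6)
Positions where it holds: {4, 6} → 2.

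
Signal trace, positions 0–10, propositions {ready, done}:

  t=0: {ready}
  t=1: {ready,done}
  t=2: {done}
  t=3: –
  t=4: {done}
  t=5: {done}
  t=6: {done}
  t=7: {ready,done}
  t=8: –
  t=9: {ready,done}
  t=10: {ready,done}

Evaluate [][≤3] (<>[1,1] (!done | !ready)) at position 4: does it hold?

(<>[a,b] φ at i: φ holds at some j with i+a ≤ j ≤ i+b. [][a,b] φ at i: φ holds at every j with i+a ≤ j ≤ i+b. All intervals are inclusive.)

Check <>[1,1] (!done | !ready) at every j in [4,7]:
  j=4: holds (witness at 5)
  j=5: holds (witness at 6)
  j=6: fails (none in [7,7])
  j=7: holds (witness at 8)
Fails at j=6 → formula fails.

No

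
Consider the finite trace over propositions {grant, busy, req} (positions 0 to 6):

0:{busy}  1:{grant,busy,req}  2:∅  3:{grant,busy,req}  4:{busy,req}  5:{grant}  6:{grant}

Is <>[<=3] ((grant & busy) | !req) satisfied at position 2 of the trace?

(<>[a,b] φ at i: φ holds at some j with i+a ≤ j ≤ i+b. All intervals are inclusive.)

Check ((grant & busy) | !req) at each j in [2,5]:
  j=2: true
  j=3: true
  j=4: false
  j=5: true
Found at j=2 → formula holds.

Holds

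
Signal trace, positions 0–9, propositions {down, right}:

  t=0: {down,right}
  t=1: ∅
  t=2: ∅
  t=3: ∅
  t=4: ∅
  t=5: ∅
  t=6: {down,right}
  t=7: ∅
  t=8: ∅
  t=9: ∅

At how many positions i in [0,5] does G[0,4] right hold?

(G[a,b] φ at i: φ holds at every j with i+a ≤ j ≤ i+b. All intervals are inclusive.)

Evaluate at each i in [0,5]:
  i=0: ✗ (fails at j=1)
  i=1: ✗ (fails at j=1)
  i=2: ✗ (fails at j=2)
  i=3: ✗ (fails at j=3)
  i=4: ✗ (fails at j=4)
  i=5: ✗ (fails at j=5)
Positions where it holds: {} → 0.

0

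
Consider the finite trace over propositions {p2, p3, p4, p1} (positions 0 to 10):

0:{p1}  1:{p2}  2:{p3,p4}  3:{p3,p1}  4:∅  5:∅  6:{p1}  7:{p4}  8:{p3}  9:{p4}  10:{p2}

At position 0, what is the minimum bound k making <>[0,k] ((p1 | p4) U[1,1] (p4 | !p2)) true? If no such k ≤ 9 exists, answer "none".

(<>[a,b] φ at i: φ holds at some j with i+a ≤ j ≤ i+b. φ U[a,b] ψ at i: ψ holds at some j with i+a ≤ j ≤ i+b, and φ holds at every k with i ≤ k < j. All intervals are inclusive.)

2

Scan j = 0,1,… for ((p1 | p4) U[1,1] (p4 | !p2)):
  j=0: fails
  j=1: fails
  j=2: holds
First hit at j=2, so smallest k = 2-0 = 2.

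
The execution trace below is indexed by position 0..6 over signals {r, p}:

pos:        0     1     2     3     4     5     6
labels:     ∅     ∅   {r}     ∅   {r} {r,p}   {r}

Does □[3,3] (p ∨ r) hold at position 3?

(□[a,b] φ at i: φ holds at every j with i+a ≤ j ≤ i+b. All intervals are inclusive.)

Check (p ∨ r) at every j in [6,6]:
  j=6: true
All positions satisfy it → formula holds.

Yes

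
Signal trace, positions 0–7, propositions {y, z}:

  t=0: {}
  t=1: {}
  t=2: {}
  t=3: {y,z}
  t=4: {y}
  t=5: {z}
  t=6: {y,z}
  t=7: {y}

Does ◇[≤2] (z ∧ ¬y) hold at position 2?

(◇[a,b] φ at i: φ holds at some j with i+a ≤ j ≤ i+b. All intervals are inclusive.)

Check (z ∧ ¬y) at each j in [2,4]:
  j=2: false
  j=3: false
  j=4: false
No position in the window satisfies it → formula fails.

False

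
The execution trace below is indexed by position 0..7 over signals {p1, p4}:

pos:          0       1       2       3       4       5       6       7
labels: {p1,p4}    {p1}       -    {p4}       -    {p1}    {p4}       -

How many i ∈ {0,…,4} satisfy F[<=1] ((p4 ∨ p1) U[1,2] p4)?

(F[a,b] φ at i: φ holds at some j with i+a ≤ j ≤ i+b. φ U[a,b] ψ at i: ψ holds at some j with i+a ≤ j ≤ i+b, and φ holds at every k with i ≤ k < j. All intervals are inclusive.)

1

Evaluate at each i in [0,4]:
  i=0: ✗ (none in [0,1])
  i=1: ✗ (none in [1,2])
  i=2: ✗ (none in [2,3])
  i=3: ✗ (none in [3,4])
  i=4: ✓ (witness j=5)
Positions where it holds: {4} → 1.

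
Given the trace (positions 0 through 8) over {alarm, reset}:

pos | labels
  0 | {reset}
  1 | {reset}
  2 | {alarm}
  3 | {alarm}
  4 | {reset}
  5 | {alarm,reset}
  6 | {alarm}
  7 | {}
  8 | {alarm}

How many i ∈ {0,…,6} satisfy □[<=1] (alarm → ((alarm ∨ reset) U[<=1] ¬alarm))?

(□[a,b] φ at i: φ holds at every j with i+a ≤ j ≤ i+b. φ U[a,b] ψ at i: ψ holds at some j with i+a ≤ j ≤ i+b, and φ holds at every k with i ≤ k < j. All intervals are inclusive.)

Evaluate at each i in [0,6]:
  i=0: ✓ (all of [0,1])
  i=1: ✗ (fails at j=2)
  i=2: ✗ (fails at j=2)
  i=3: ✓ (all of [3,4])
  i=4: ✗ (fails at j=5)
  i=5: ✗ (fails at j=5)
  i=6: ✓ (all of [6,7])
Positions where it holds: {0, 3, 6} → 3.

3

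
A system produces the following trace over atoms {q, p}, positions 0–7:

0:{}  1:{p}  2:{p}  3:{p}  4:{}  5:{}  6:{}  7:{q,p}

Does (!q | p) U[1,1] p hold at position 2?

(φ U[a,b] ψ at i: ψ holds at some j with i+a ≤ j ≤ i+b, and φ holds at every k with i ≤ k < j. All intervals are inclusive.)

Yes

Need some j in [3,3] with p, and (!q | p) at every k in [2,j-1].
  j=3: p holds; (!q | p) holds at every k in [2,2] → satisfied.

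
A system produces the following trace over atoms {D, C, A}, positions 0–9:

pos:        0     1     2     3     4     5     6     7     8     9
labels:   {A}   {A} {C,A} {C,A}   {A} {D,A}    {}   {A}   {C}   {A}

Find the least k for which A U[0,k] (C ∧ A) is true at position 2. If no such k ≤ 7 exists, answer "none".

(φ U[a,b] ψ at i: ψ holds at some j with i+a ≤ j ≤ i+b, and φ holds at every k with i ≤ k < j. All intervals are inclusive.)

0

Need earliest j ≥ 2 with (C ∧ A), and A at every k in [2,j-1].
  j=2: rhs holds (empty prefix). k = 0.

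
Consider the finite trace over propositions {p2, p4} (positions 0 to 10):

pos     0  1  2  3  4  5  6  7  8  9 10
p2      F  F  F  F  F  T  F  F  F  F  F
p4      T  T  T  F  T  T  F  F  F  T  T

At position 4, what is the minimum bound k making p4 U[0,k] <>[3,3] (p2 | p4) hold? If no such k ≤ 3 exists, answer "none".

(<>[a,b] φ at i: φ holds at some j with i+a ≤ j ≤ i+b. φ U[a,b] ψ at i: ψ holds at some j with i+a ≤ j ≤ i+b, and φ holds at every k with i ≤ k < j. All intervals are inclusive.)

Need earliest j ≥ 4 with <>[3,3] (p2 | p4), and p4 at every k in [4,j-1].
  j=4: rhs fails.
  j=5: rhs fails.
  j=6: rhs holds; lhs holds on [4,5]. k = 2.

2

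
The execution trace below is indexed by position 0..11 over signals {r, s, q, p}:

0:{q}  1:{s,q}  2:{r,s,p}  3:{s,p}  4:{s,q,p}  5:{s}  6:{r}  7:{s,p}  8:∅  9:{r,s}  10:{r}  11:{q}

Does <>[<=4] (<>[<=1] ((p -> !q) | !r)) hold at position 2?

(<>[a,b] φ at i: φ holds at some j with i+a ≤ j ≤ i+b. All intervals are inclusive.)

Check <>[<=1] ((p -> !q) | !r) at each j in [2,6]:
  j=2: holds (witness at 2)
  j=3: holds (witness at 3)
  j=4: holds (witness at 4)
  j=5: holds (witness at 5)
  j=6: holds (witness at 6)
Found at j=2 → formula holds.

True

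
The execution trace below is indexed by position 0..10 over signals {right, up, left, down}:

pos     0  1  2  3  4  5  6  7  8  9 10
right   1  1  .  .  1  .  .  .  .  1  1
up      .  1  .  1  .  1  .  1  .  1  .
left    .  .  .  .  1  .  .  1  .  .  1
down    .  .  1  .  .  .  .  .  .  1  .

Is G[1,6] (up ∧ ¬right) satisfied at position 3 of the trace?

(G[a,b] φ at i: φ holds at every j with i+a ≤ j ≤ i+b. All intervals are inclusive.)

False

Check (up ∧ ¬right) at every j in [4,9]:
  j=4: false
  j=5: true
  j=6: false
  j=7: true
  j=8: false
  j=9: false
Fails at j=4 → formula fails.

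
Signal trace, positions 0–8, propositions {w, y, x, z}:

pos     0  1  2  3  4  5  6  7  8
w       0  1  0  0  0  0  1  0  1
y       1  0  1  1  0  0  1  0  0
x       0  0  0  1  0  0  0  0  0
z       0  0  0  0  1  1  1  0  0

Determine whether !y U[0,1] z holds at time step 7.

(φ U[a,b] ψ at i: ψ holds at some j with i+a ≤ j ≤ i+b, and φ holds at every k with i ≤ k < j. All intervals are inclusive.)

Need some j in [7,8] with z, and !y at every k in [7,j-1].
  j=7: z false.
  j=8: z false.
No j in the window works → until fails.

False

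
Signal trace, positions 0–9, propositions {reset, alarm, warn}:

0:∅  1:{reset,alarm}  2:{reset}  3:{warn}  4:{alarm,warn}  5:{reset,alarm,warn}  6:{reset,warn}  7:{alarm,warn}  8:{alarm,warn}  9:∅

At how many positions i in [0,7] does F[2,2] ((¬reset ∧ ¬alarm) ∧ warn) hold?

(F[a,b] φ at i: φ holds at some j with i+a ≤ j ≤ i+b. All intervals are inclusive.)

Evaluate at each i in [0,7]:
  i=0: ✗ (none in [2,2])
  i=1: ✓ (witness j=3)
  i=2: ✗ (none in [4,4])
  i=3: ✗ (none in [5,5])
  i=4: ✗ (none in [6,6])
  i=5: ✗ (none in [7,7])
  i=6: ✗ (none in [8,8])
  i=7: ✗ (none in [9,9])
Positions where it holds: {1} → 1.

1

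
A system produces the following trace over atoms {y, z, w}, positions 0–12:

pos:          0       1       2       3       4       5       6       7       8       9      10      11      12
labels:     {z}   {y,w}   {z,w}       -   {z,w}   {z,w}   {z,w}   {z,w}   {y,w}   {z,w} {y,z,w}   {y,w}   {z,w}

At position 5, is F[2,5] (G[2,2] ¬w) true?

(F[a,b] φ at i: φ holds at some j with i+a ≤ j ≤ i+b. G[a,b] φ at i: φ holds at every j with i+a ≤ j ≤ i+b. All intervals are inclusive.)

Check G[2,2] ¬w at each j in [7,10]:
  j=7: fails at 9
  j=8: fails at 10
  j=9: fails at 11
  j=10: fails at 12
No position in the window satisfies it → formula fails.

Does not hold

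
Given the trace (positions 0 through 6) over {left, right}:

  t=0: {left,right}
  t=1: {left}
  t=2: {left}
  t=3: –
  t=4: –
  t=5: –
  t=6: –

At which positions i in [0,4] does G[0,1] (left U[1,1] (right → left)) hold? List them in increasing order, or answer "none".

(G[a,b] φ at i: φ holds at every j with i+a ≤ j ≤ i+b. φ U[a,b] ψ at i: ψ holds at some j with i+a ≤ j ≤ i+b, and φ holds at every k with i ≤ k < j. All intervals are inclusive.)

0, 1

Evaluate at each i in [0,4]:
  i=0: ✓ (all of [0,1])
  i=1: ✓ (all of [1,2])
  i=2: ✗ (fails at j=3)
  i=3: ✗ (fails at j=3)
  i=4: ✗ (fails at j=4)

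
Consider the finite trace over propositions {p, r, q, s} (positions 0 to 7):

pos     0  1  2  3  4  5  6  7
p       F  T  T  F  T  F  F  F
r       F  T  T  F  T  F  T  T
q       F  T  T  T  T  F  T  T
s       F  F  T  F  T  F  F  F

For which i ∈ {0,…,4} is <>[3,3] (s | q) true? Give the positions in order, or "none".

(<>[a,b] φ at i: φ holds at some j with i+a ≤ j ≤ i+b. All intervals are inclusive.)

Evaluate at each i in [0,4]:
  i=0: ✓ (witness j=3)
  i=1: ✓ (witness j=4)
  i=2: ✗ (none in [5,5])
  i=3: ✓ (witness j=6)
  i=4: ✓ (witness j=7)

0, 1, 3, 4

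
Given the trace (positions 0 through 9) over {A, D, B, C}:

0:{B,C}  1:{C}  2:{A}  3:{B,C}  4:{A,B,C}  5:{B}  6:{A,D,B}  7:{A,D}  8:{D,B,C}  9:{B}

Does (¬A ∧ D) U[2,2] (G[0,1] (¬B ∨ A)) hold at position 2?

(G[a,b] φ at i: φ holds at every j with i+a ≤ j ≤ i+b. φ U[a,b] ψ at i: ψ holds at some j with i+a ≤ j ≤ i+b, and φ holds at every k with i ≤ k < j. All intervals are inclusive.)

No

Need some j in [4,4] with G[0,1] (¬B ∨ A), and (¬A ∧ D) at every k in [2,j-1].
  j=4: G[0,1] (¬B ∨ A) — fails at 5.
No j in the window works → until fails.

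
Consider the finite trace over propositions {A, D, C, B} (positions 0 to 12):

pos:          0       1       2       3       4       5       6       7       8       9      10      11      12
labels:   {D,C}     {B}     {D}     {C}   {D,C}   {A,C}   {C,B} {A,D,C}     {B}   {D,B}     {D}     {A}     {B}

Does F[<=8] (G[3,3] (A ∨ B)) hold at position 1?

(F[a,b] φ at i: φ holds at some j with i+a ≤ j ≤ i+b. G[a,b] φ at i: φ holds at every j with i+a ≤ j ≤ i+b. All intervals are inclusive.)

Holds

Check G[3,3] (A ∨ B) at each j in [1,9]:
  j=1: fails at 4
  j=2: holds on [5,5]
  j=3: holds on [6,6]
  j=4: holds on [7,7]
  j=5: holds on [8,8]
  j=6: holds on [9,9]
  j=7: fails at 10
  j=8: holds on [11,11]
  j=9: holds on [12,12]
Found at j=2 → formula holds.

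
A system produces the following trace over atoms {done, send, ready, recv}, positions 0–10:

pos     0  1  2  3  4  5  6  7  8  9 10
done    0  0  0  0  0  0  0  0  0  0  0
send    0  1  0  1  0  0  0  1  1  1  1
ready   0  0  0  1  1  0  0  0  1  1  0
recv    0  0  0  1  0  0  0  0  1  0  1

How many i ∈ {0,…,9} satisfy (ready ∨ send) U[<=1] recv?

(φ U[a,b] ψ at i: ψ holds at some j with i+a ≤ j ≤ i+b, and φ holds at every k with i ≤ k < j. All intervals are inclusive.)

Evaluate at each i in [0,9]:
  i=0: ✗ (no rhs in [0,1])
  i=1: ✗ (no rhs in [1,2])
  i=2: ✗ (lhs fails at k=2 before rhs at j=3)
  i=3: ✓ (rhs at j=3)
  i=4: ✗ (no rhs in [4,5])
  i=5: ✗ (no rhs in [5,6])
  i=6: ✗ (no rhs in [6,7])
  i=7: ✓ (rhs at j=8; lhs holds on [7,7])
  i=8: ✓ (rhs at j=8)
  i=9: ✓ (rhs at j=10; lhs holds on [9,9])
Positions where it holds: {3, 7, 8, 9} → 4.

4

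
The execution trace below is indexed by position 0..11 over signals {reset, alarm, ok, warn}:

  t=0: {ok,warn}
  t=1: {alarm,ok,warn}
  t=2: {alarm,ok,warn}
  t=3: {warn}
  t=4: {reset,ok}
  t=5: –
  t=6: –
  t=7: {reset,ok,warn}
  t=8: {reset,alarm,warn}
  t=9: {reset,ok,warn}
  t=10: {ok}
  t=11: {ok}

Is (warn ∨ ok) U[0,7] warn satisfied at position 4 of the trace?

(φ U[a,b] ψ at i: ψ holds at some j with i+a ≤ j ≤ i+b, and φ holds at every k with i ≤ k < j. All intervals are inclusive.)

Does not hold

Need some j in [4,11] with warn, and (warn ∨ ok) at every k in [4,j-1].
  j=4: warn false.
  j=5: warn false.
  j=6: warn false.
  j=7: warn holds, but (warn ∨ ok) fails at k=5 → not this j.
  j=8: warn holds, but (warn ∨ ok) fails at k=5 → not this j.
  j=9: warn holds, but (warn ∨ ok) fails at k=5 → not this j.
  j=10: warn false.
  j=11: warn false.
No j in the window works → until fails.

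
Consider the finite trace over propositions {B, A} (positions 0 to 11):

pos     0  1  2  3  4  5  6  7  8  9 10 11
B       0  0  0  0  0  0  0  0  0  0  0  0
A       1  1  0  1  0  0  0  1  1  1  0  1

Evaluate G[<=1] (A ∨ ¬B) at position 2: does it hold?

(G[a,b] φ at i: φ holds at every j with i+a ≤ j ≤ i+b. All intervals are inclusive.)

Check (A ∨ ¬B) at every j in [2,3]:
  j=2: true
  j=3: true
All positions satisfy it → formula holds.

Holds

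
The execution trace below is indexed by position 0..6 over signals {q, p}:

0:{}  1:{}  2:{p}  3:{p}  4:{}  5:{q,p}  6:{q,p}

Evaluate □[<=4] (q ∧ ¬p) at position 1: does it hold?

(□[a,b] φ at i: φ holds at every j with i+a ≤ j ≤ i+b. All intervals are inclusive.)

Check (q ∧ ¬p) at every j in [1,5]:
  j=1: false
  j=2: false
  j=3: false
  j=4: false
  j=5: false
Fails at j=1 → formula fails.

Does not hold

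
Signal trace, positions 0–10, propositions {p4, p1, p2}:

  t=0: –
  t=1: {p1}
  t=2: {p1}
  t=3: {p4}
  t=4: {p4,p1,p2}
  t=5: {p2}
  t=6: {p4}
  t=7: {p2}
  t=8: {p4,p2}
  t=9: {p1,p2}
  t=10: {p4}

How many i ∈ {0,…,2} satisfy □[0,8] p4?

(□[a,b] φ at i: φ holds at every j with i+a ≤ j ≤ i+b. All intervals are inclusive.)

Evaluate at each i in [0,2]:
  i=0: ✗ (fails at j=0)
  i=1: ✗ (fails at j=1)
  i=2: ✗ (fails at j=2)
Positions where it holds: {} → 0.

0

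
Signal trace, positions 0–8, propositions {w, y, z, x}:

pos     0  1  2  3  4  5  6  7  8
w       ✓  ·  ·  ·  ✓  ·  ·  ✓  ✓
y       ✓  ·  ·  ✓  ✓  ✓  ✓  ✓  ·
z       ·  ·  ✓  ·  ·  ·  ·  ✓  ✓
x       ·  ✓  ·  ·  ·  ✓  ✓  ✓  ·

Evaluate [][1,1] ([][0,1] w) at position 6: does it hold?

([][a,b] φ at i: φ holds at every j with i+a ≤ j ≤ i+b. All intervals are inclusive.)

Holds

Check [][0,1] w at every j in [7,7]:
  j=7: holds on [7,8]
All positions satisfy it → formula holds.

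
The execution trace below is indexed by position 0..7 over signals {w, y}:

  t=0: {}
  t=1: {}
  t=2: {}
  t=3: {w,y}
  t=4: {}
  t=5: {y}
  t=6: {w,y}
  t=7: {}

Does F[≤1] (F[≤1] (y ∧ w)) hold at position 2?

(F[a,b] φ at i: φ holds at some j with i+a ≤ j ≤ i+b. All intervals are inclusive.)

Yes

Check F[≤1] (y ∧ w) at each j in [2,3]:
  j=2: holds (witness at 3)
  j=3: holds (witness at 3)
Found at j=2 → formula holds.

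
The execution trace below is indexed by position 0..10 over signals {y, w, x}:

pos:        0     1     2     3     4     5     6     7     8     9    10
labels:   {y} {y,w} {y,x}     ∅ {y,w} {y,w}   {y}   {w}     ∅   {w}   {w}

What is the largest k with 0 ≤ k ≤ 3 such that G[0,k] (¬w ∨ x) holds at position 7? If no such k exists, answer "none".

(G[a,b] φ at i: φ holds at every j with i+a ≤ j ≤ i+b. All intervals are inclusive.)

none

(¬w ∨ x) must hold from j=7 onward; find where it first fails.
  j=7: fails → no k works.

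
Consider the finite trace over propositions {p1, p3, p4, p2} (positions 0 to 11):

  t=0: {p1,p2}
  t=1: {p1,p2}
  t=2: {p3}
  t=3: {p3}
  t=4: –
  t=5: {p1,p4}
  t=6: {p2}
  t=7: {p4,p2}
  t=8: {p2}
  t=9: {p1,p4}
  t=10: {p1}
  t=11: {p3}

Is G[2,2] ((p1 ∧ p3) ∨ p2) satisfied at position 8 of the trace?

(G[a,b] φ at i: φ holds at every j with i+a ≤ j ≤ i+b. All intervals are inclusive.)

False

Check ((p1 ∧ p3) ∨ p2) at every j in [10,10]:
  j=10: false
Fails at j=10 → formula fails.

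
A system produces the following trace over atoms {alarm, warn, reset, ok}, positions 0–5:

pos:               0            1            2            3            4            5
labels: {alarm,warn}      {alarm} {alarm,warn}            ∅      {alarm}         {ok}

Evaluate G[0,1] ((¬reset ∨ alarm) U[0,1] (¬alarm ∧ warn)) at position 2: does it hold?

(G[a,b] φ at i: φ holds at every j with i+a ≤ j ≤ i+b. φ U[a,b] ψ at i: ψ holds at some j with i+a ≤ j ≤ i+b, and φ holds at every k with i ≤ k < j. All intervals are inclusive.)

Check ((¬reset ∨ alarm) U[0,1] (¬alarm ∧ warn)) at every j in [2,3]:
  j=2: fails
  j=3: fails
Fails at j=2 → formula fails.

No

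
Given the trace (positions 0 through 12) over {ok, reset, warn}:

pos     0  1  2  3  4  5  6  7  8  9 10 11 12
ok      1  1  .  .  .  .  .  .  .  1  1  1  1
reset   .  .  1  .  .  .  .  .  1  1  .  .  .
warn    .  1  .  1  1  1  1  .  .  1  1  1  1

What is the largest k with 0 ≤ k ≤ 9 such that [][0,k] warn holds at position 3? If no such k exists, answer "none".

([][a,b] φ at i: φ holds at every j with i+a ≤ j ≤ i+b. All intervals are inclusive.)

3

warn must hold from j=3 onward; find where it first fails.
  j=3: holds
  j=4: holds
  j=5: holds
  j=6: holds
  j=7: fails
Holds on [3,6], so largest k = 3.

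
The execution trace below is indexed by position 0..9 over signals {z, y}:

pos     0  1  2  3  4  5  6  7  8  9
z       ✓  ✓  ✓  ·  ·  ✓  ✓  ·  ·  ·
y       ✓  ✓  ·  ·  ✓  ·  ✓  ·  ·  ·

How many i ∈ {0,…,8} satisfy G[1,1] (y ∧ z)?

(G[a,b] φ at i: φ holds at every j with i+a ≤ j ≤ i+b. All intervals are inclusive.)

2

Evaluate at each i in [0,8]:
  i=0: ✓ (all of [1,1])
  i=1: ✗ (fails at j=2)
  i=2: ✗ (fails at j=3)
  i=3: ✗ (fails at j=4)
  i=4: ✗ (fails at j=5)
  i=5: ✓ (all of [6,6])
  i=6: ✗ (fails at j=7)
  i=7: ✗ (fails at j=8)
  i=8: ✗ (fails at j=9)
Positions where it holds: {0, 5} → 2.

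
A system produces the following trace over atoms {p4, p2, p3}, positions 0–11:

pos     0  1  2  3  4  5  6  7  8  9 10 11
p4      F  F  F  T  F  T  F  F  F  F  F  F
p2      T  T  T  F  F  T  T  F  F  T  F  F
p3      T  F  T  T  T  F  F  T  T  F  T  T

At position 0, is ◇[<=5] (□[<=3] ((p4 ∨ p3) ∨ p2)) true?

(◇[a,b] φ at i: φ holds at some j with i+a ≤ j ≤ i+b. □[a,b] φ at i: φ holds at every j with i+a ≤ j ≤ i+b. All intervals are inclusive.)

Check □[<=3] ((p4 ∨ p3) ∨ p2) at each j in [0,5]:
  j=0: holds on [0,3]
  j=1: holds on [1,4]
  j=2: holds on [2,5]
  j=3: holds on [3,6]
  j=4: holds on [4,7]
  j=5: holds on [5,8]
Found at j=0 → formula holds.

Yes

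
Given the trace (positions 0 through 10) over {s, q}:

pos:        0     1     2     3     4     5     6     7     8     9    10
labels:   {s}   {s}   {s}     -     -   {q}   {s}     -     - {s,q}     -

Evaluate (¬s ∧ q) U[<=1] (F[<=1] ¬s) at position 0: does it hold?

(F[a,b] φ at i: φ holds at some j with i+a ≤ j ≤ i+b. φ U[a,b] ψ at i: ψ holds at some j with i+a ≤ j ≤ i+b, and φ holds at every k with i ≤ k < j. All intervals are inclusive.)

Need some j in [0,1] with F[<=1] ¬s, and (¬s ∧ q) at every k in [0,j-1].
  j=0: F[<=1] ¬s — fails (none in [0,1]).
  j=1: F[<=1] ¬s — fails (none in [1,2]).
No j in the window works → until fails.

False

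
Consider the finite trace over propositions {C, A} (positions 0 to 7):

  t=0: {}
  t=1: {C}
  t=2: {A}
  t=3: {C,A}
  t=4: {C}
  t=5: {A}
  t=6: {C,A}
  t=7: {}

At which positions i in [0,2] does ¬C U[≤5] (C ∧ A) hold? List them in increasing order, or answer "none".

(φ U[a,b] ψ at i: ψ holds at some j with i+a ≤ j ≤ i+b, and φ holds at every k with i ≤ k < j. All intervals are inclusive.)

2

Evaluate at each i in [0,2]:
  i=0: ✗ (lhs fails at k=1 before rhs at j=3)
  i=1: ✗ (lhs fails at k=1 before rhs at j=3)
  i=2: ✓ (rhs at j=3; lhs holds on [2,2])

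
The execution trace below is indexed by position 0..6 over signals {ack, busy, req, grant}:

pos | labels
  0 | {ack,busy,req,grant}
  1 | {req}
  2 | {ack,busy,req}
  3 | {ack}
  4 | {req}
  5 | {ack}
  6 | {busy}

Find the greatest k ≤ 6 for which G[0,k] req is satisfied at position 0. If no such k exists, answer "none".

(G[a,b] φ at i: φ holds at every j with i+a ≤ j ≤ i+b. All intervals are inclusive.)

req must hold from j=0 onward; find where it first fails.
  j=0: holds
  j=1: holds
  j=2: holds
  j=3: fails
Holds on [0,2], so largest k = 2.

2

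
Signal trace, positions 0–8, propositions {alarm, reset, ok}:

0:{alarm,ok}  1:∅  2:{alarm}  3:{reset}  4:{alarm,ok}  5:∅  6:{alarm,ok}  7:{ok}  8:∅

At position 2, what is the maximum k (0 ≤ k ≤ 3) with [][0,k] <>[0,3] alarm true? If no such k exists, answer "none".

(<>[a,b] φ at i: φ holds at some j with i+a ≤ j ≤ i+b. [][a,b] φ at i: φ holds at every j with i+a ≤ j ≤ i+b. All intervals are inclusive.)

3

<>[0,3] alarm must hold from j=2 onward; find where it first fails.
  j=2: holds
  j=3: holds
  j=4: holds
  j=5: holds
Holds through j=5; largest k = 3.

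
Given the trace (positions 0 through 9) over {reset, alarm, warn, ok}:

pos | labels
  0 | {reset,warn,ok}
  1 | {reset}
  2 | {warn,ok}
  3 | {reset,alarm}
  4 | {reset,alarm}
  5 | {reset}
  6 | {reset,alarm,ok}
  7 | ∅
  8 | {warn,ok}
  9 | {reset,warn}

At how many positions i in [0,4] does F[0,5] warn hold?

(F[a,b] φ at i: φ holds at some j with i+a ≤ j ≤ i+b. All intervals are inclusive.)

5

Evaluate at each i in [0,4]:
  i=0: ✓ (witness j=0)
  i=1: ✓ (witness j=2)
  i=2: ✓ (witness j=2)
  i=3: ✓ (witness j=8)
  i=4: ✓ (witness j=8)
Positions where it holds: {0, 1, 2, 3, 4} → 5.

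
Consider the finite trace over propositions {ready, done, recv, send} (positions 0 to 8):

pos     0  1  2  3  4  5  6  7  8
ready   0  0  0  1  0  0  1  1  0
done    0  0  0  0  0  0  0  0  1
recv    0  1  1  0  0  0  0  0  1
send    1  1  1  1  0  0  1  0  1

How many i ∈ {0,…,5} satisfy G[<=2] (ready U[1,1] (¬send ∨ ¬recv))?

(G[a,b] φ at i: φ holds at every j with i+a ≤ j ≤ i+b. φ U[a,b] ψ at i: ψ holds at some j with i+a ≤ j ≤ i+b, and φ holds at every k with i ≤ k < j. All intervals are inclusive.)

0

Evaluate at each i in [0,5]:
  i=0: ✗ (fails at j=0)
  i=1: ✗ (fails at j=1)
  i=2: ✗ (fails at j=2)
  i=3: ✗ (fails at j=4)
  i=4: ✗ (fails at j=4)
  i=5: ✗ (fails at j=5)
Positions where it holds: {} → 0.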